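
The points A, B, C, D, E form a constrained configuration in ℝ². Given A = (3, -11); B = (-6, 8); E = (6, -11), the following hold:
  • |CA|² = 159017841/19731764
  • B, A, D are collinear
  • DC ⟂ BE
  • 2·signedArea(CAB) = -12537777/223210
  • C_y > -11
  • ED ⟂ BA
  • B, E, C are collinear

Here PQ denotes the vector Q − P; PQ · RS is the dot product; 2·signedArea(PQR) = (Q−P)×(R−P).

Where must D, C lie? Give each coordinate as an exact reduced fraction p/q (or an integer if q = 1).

C = (650136/111605, -2393579/223210)
D = (1569/442, -5375/442)

1. D_x = 1569/442  [B, A, D are collinear ∩ ED ⟂ BA]
2. D_y = -5375/442  [B, A, D are collinear ∩ ED ⟂ BA]
   → D = (1569/442, -5375/442)
3. C_x = 650136/111605  [B, E, C are collinear ∩ DC ⟂ BE]
4. C_y = -2393579/223210  [B, E, C are collinear ∩ DC ⟂ BE]
   → C = (650136/111605, -2393579/223210)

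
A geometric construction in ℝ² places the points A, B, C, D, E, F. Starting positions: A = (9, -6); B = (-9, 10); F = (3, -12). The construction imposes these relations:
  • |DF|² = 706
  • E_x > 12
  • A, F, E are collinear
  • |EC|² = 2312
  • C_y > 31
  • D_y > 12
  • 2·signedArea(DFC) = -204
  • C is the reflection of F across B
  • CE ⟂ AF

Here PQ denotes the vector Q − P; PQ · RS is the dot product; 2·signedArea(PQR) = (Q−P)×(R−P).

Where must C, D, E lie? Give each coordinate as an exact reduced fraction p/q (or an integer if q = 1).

C = (-21, 32)
D = (-6, 13)
E = (13, -2)

1. C_x = -21  [C is the reflection of F across B]
2. C_y = 32  [C is the reflection of F across B]
   → C = (-21, 32)
3. D_x = -6  [line -44·x + -24·y + 48 = 0 ∩ |DF|² = 706]
4. D_y = 13  [line -44·x + -24·y + 48 = 0 ∩ |DF|² = 706]
   → D = (-6, 13)
5. E_x = 13  [A, F, E are collinear ∩ CE ⟂ AF]
6. E_y = -2  [A, F, E are collinear ∩ CE ⟂ AF]
   → E = (13, -2)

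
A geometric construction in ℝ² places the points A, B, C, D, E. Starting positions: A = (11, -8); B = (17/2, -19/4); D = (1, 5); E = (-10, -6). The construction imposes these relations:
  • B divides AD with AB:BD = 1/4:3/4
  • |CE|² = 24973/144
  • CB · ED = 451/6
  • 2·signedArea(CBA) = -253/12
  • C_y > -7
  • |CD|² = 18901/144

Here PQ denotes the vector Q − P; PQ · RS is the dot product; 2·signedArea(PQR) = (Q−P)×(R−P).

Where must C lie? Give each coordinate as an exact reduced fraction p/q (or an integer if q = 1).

1. C_x = 19/6  [CB · ED = 451/6 ∩ 2·signedArea(CBA) = -253/12]
2. C_y = -25/4  [CB · ED = 451/6 ∩ 2·signedArea(CBA) = -253/12]
   → C = (19/6, -25/4)

C = (19/6, -25/4)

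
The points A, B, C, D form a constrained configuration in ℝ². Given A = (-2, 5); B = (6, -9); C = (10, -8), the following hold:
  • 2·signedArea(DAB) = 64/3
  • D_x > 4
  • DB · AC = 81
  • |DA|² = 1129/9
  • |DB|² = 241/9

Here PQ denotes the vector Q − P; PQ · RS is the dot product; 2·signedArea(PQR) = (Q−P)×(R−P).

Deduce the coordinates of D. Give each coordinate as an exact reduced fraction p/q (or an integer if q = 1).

1. D_x = 14/3  [DB · AC = 81 ∩ 2·signedArea(DAB) = 64/3]
2. D_y = -4  [DB · AC = 81 ∩ 2·signedArea(DAB) = 64/3]
   → D = (14/3, -4)

D = (14/3, -4)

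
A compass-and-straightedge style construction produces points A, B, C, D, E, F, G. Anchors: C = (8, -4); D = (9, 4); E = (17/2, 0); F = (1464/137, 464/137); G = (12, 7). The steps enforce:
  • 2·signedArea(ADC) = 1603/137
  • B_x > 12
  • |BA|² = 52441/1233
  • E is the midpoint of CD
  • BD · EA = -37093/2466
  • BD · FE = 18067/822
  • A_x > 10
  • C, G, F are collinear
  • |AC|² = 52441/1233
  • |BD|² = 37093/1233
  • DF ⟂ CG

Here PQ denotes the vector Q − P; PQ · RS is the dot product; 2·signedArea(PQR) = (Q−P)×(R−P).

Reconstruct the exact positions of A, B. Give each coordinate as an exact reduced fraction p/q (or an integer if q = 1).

1. A_x = 4204/411  [line 8·x + -1·y + -10919/137 = 0 ∩ |AC|² = 52441/1233]
2. A_y = 875/411  [line 8·x + -1·y + -10919/137 = 0 ∩ |AC|² = 52441/1233]
   → A = (4204/411, 875/411)
3. B_x = 5120/411  [BD · FE = 18067/822 ∩ BD · EA = -37093/2466]
4. B_y = 3394/411  [BD · FE = 18067/822 ∩ BD · EA = -37093/2466]
   → B = (5120/411, 3394/411)

A = (4204/411, 875/411)
B = (5120/411, 3394/411)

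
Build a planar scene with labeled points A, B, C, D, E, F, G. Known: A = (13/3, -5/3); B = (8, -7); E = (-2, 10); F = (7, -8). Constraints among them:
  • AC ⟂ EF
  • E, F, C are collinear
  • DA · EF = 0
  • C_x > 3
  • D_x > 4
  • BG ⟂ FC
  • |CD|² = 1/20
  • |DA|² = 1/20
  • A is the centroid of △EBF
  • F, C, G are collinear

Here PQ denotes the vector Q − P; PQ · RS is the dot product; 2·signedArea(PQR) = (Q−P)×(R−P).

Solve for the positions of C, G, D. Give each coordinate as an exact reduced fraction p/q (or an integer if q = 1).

1. C_x = 59/15  [E, F, C are collinear ∩ AC ⟂ EF]
2. C_y = -28/15  [E, F, C are collinear ∩ AC ⟂ EF]
   → C = (59/15, -28/15)
3. G_x = 34/5  [F, C, G are collinear ∩ BG ⟂ FC]
4. G_y = -38/5  [F, C, G are collinear ∩ BG ⟂ FC]
   → G = (34/5, -38/5)
5. D_x = 62/15  [line -9·x + 18·y + 69 = 0 ∩ |CD|² = 1/20]
6. D_y = -53/30  [line -9·x + 18·y + 69 = 0 ∩ |CD|² = 1/20]
   → D = (62/15, -53/30)

C = (59/15, -28/15)
D = (62/15, -53/30)
G = (34/5, -38/5)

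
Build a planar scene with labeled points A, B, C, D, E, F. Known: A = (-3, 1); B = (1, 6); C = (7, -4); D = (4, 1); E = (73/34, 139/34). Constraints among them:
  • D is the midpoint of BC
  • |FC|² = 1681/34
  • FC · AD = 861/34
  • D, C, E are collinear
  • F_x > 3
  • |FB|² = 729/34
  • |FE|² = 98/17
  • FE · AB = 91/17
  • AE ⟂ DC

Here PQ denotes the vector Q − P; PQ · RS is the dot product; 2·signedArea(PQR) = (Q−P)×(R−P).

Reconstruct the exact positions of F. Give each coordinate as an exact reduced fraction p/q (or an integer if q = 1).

1. F_x = 115/34  [FE · AB = 91/17 ∩ FC · AD = 861/34]
2. F_y = 69/34  [FE · AB = 91/17 ∩ FC · AD = 861/34]
   → F = (115/34, 69/34)

F = (115/34, 69/34)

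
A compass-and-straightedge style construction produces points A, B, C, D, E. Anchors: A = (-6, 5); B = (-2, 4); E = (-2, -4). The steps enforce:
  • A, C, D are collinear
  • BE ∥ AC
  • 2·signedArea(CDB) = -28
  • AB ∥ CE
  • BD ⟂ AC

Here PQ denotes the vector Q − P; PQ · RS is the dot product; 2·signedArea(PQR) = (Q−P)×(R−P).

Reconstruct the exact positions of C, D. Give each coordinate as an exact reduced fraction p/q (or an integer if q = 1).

C = (-6, -3)
D = (-6, 4)

1. C_x = -6  [AB ∥ CE ∩ BE ∥ AC]
2. C_y = -3  [AB ∥ CE ∩ BE ∥ AC]
   → C = (-6, -3)
3. D_x = -6  [A, C, D are collinear ∩ BD ⟂ AC]
4. D_y = 4  [A, C, D are collinear ∩ BD ⟂ AC]
   → D = (-6, 4)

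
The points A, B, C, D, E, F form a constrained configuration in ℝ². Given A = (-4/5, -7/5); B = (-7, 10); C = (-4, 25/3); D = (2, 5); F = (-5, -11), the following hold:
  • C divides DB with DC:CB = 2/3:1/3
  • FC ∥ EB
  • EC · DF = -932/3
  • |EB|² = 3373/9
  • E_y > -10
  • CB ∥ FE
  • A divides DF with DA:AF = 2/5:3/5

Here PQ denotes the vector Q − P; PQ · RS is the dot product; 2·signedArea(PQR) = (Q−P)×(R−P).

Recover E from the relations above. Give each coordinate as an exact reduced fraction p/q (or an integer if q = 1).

E = (-8, -28/3)

1. E_x = -8  [FC ∥ EB ∩ CB ∥ FE]
2. E_y = -28/3  [FC ∥ EB ∩ CB ∥ FE]
   → E = (-8, -28/3)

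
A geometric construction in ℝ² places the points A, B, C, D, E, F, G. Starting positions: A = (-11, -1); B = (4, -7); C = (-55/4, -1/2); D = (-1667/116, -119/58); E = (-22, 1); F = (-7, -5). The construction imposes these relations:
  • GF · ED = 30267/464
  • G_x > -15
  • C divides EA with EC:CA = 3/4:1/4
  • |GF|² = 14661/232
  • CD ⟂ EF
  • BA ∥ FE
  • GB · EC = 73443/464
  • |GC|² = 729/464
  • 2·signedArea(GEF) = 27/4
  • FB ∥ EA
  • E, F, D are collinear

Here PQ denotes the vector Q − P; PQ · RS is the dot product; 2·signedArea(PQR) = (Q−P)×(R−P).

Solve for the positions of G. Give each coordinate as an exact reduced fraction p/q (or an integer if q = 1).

G = (-1649/116, -193/116)

1. G_x = -1649/116  [GF · ED = 30267/464 ∩ GB · EC = 73443/464]
2. G_y = -193/116  [GF · ED = 30267/464 ∩ GB · EC = 73443/464]
   → G = (-1649/116, -193/116)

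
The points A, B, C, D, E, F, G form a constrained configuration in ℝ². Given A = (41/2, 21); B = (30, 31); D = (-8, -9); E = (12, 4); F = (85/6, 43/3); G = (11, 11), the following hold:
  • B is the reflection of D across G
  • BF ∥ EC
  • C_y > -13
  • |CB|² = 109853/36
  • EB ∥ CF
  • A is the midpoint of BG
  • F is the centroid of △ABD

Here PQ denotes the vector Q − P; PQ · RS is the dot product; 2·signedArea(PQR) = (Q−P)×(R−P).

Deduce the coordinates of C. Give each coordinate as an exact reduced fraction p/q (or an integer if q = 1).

C = (-23/6, -38/3)

1. C_x = -23/6  [EB ∥ CF ∩ BF ∥ EC]
2. C_y = -38/3  [EB ∥ CF ∩ BF ∥ EC]
   → C = (-23/6, -38/3)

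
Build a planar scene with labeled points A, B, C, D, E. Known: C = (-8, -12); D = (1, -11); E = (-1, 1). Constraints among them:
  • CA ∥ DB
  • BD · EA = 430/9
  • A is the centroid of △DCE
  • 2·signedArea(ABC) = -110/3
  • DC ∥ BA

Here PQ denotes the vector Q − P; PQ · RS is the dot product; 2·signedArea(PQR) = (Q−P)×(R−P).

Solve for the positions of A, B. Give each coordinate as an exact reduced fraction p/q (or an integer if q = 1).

A = (-8/3, -22/3)
B = (19/3, -19/3)

1. A_x = -8/3  [A is the centroid of △DCE]
2. A_y = -22/3  [A is the centroid of △DCE]
   → A = (-8/3, -22/3)
3. B_x = 19/3  [DC ∥ BA ∩ CA ∥ DB]
4. B_y = -19/3  [DC ∥ BA ∩ CA ∥ DB]
   → B = (19/3, -19/3)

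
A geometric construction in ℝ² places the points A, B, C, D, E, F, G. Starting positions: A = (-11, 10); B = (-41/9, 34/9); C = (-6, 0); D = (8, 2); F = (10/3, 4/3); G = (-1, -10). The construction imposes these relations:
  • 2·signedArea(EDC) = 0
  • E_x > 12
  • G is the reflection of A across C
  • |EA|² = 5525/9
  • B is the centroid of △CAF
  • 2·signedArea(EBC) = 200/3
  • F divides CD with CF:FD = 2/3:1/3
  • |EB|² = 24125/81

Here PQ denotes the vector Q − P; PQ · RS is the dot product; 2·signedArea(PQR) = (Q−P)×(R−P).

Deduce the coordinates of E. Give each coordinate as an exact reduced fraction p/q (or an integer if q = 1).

E = (38/3, 8/3)

1. E_x = 38/3  [2·signedArea(EDC) = 0 ∩ 2·signedArea(EBC) = 200/3]
2. E_y = 8/3  [2·signedArea(EDC) = 0 ∩ 2·signedArea(EBC) = 200/3]
   → E = (38/3, 8/3)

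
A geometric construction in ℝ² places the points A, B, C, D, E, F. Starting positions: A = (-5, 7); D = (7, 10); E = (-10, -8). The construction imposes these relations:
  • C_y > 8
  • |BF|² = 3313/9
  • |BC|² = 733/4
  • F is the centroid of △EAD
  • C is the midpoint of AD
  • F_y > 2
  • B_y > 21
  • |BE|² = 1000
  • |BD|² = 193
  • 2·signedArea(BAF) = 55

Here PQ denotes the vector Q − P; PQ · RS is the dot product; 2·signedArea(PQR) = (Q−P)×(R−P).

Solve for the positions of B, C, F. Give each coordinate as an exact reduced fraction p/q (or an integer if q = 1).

B = (0, 22)
C = (1, 17/2)
F = (-8/3, 3)

1. C_x = 1  [C is the midpoint of AD]
2. C_y = 17/2  [C is the midpoint of AD]
   → C = (1, 17/2)
3. F_x = -8/3  [F is the centroid of △EAD]
4. F_y = 3  [F is the centroid of △EAD]
   → F = (-8/3, 3)
5. B_x = 0  [line 4·x + 7/3·y + -154/3 = 0 ∩ |BC|² = 733/4]
6. B_y = 22  [line 4·x + 7/3·y + -154/3 = 0 ∩ |BC|² = 733/4]
   → B = (0, 22)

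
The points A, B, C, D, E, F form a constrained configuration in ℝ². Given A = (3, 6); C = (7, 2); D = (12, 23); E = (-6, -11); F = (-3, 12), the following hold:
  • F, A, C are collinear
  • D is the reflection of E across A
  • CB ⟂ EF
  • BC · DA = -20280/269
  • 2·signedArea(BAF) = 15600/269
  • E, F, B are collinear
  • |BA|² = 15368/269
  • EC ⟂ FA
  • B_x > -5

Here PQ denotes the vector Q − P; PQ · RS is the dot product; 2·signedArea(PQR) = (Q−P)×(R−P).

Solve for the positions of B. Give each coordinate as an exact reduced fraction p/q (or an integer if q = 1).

B = (-1107/269, 928/269)

1. B_x = -1107/269  [E, F, B are collinear ∩ CB ⟂ EF]
2. B_y = 928/269  [E, F, B are collinear ∩ CB ⟂ EF]
   → B = (-1107/269, 928/269)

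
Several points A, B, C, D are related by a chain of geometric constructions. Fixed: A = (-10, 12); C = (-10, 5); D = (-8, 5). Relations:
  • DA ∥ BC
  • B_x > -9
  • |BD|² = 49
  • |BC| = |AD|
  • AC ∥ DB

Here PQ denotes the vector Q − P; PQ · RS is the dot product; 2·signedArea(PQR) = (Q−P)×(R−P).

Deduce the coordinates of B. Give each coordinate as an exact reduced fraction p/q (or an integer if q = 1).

1. B_x = -8  [DA ∥ BC ∩ AC ∥ DB]
2. B_y = -2  [DA ∥ BC ∩ AC ∥ DB]
   → B = (-8, -2)

B = (-8, -2)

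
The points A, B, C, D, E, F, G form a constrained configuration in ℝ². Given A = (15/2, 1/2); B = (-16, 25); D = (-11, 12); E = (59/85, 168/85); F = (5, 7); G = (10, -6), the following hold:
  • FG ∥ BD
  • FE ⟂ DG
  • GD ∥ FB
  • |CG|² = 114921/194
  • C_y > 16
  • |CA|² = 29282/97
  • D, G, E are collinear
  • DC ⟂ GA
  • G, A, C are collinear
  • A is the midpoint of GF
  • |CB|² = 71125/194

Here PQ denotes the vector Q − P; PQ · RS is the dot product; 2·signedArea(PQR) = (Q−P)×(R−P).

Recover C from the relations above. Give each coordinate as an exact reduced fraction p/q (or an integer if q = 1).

1. C_x = 245/194  [G, A, C are collinear ∩ DC ⟂ GA]
2. C_y = 3243/194  [G, A, C are collinear ∩ DC ⟂ GA]
   → C = (245/194, 3243/194)

C = (245/194, 3243/194)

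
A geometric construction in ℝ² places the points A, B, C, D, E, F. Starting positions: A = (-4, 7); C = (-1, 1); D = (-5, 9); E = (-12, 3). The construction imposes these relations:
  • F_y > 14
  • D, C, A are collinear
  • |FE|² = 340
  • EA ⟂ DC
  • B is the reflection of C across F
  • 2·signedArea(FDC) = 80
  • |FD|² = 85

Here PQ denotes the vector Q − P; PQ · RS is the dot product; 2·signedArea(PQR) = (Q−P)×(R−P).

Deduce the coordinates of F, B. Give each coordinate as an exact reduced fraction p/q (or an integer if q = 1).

B = (5, 29)
F = (2, 15)

1. F_x = 2  [line 8·x + 4·y + -76 = 0 ∩ |FD|² = 85]
2. F_y = 15  [line 8·x + 4·y + -76 = 0 ∩ |FD|² = 85]
   → F = (2, 15)
3. B_x = 5  [B is the reflection of C across F]
4. B_y = 29  [B is the reflection of C across F]
   → B = (5, 29)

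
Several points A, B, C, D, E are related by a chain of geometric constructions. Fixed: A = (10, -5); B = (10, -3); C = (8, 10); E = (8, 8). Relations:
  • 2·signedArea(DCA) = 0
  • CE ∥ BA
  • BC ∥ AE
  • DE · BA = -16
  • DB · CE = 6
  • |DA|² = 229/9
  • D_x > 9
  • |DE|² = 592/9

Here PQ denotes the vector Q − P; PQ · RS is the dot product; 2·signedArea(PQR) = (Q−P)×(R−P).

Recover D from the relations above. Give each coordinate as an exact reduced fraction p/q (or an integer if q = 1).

D = (28/3, 0)

1. D_x = 28/3  [2·signedArea(DCA) = 0 ∩ DE · BA = -16]
2. D_y = 0  [2·signedArea(DCA) = 0 ∩ DE · BA = -16]
   → D = (28/3, 0)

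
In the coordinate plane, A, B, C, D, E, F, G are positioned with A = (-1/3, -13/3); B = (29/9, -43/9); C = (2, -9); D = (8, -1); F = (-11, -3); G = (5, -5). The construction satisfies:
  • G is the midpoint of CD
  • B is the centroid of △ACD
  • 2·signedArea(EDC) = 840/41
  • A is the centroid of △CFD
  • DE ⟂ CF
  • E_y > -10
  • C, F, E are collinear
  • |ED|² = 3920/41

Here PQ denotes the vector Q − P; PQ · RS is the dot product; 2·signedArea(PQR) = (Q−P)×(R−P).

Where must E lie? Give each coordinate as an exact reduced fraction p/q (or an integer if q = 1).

E = (160/41, -405/41)

1. E_x = 160/41  [C, F, E are collinear ∩ DE ⟂ CF]
2. E_y = -405/41  [C, F, E are collinear ∩ DE ⟂ CF]
   → E = (160/41, -405/41)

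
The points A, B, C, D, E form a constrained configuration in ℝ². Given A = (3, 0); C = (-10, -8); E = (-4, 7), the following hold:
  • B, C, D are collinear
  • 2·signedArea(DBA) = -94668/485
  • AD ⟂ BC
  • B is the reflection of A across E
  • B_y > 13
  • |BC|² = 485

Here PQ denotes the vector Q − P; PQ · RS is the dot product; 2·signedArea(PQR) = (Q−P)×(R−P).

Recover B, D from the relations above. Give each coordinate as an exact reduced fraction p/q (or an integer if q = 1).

B = (-11, 14)
D = (-5013/485, -294/485)

1. B_x = -11  [B is the reflection of A across E]
2. B_y = 14  [B is the reflection of A across E]
   → B = (-11, 14)
3. D_x = -5013/485  [B, C, D are collinear ∩ AD ⟂ BC]
4. D_y = -294/485  [B, C, D are collinear ∩ AD ⟂ BC]
   → D = (-5013/485, -294/485)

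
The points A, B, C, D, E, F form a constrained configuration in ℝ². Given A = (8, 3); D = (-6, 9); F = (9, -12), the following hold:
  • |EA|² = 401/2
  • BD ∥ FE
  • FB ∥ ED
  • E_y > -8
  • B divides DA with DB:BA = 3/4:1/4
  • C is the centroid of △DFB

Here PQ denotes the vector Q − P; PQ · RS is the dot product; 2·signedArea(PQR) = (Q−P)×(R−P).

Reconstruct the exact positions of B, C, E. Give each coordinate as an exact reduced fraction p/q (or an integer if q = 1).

B = (9/2, 9/2)
C = (5/2, 1/2)
E = (-3/2, -15/2)

1. B_x = 9/2  [B divides DA with DB:BA = 3/4:1/4]
2. B_y = 9/2  [B divides DA with DB:BA = 3/4:1/4]
   → B = (9/2, 9/2)
3. C_x = 5/2  [C is the centroid of △DFB]
4. C_y = 1/2  [C is the centroid of △DFB]
   → C = (5/2, 1/2)
5. E_x = -3/2  [FB ∥ ED ∩ BD ∥ FE]
6. E_y = -15/2  [FB ∥ ED ∩ BD ∥ FE]
   → E = (-3/2, -15/2)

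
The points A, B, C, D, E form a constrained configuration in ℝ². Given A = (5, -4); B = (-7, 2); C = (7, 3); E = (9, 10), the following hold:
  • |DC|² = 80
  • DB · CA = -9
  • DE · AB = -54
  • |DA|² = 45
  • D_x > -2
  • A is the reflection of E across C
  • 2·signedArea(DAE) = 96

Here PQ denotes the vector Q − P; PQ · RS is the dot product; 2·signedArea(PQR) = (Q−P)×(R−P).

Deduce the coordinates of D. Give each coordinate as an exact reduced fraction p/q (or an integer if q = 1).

D = (-1, -1)

1. D_x = -1  [DE · AB = -54 ∩ DB · CA = -9]
2. D_y = -1  [DE · AB = -54 ∩ DB · CA = -9]
   → D = (-1, -1)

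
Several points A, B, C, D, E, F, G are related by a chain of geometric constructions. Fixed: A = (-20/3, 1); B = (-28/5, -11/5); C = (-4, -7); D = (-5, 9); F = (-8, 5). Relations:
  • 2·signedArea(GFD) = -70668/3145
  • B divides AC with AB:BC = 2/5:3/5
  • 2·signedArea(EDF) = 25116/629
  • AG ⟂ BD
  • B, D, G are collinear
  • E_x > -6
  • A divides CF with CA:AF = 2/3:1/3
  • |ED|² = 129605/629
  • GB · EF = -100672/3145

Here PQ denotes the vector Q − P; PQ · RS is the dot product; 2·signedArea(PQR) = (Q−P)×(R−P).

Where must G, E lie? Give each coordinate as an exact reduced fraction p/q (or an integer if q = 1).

E = (-3628/629, -3355/629)
G = (-17084/3145, 2937/3145)

1. G_x = -17084/3145  [B, D, G are collinear ∩ AG ⟂ BD]
2. G_y = 2937/3145  [B, D, G are collinear ∩ AG ⟂ BD]
   → G = (-17084/3145, 2937/3145)
3. E_x = -3628/629  [2·signedArea(EDF) = 25116/629 ∩ GB · EF = -100672/3145]
4. E_y = -3355/629  [2·signedArea(EDF) = 25116/629 ∩ GB · EF = -100672/3145]
   → E = (-3628/629, -3355/629)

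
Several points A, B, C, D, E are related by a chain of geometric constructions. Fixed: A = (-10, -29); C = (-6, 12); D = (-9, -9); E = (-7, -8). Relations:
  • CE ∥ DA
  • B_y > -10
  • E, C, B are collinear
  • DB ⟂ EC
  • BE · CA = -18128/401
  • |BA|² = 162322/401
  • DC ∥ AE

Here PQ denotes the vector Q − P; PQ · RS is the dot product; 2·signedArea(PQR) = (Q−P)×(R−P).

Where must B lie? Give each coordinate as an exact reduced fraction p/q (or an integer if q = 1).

1. B_x = -2829/401  [E, C, B are collinear ∩ DB ⟂ EC]
2. B_y = -3648/401  [E, C, B are collinear ∩ DB ⟂ EC]
   → B = (-2829/401, -3648/401)

B = (-2829/401, -3648/401)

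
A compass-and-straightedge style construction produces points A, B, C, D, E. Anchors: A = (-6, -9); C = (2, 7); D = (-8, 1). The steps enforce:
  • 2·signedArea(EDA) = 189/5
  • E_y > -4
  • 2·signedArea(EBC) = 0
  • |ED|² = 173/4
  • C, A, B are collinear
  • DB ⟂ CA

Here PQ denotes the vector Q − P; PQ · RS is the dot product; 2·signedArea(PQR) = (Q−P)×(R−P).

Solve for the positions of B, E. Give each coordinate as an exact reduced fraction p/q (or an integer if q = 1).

B = (-12/5, -9/5)
E = (-33/10, -18/5)

1. B_x = -12/5  [C, A, B are collinear ∩ DB ⟂ CA]
2. B_y = -9/5  [C, A, B are collinear ∩ DB ⟂ CA]
   → B = (-12/5, -9/5)
3. E_x = -33/10  [2·signedArea(EBC) = 0 ∩ 2·signedArea(EDA) = 189/5]
4. E_y = -18/5  [2·signedArea(EBC) = 0 ∩ 2·signedArea(EDA) = 189/5]
   → E = (-33/10, -18/5)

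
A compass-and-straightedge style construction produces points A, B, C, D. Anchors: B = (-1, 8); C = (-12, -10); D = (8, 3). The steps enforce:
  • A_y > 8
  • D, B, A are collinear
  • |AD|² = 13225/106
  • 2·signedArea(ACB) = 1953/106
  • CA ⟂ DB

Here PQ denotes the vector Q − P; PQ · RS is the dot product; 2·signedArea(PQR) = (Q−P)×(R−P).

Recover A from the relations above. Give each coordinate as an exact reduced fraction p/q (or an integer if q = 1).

1. A_x = -187/106  [D, B, A are collinear ∩ CA ⟂ DB]
2. A_y = 893/106  [D, B, A are collinear ∩ CA ⟂ DB]
   → A = (-187/106, 893/106)

A = (-187/106, 893/106)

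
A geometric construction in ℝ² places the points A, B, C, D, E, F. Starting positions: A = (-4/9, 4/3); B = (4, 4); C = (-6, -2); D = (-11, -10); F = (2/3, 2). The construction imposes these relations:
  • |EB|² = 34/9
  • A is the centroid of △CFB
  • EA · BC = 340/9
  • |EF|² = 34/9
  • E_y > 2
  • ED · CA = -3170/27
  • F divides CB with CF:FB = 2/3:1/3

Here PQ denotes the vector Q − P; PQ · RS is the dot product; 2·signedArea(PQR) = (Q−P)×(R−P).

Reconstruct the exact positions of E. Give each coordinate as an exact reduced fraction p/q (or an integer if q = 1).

1. E_x = 7/3  [line -50/9·x + -10/3·y + 620/27 = 0 ∩ |EF|² = 34/9]
2. E_y = 3  [line -50/9·x + -10/3·y + 620/27 = 0 ∩ |EF|² = 34/9]
   → E = (7/3, 3)

E = (7/3, 3)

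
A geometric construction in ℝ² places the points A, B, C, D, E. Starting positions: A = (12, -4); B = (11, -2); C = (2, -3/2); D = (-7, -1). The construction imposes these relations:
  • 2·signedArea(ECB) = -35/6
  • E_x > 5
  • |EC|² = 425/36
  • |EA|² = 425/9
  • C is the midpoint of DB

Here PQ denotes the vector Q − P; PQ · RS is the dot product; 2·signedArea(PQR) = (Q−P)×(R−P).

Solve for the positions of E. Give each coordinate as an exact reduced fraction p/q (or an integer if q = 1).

1. E_x = 16/3  [line 1/2·x + 9·y + 55/3 = 0 ∩ |EC|² = 425/36]
2. E_y = -7/3  [line 1/2·x + 9·y + 55/3 = 0 ∩ |EC|² = 425/36]
   → E = (16/3, -7/3)

E = (16/3, -7/3)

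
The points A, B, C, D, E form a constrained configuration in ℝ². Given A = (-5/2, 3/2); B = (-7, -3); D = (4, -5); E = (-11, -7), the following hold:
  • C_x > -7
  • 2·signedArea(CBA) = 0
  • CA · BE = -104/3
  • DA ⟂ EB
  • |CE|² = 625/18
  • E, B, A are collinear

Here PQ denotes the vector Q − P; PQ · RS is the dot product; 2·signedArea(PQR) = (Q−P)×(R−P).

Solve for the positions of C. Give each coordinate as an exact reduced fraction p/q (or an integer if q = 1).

1. C_x = -41/6  [2·signedArea(CBA) = 0 ∩ CA · BE = -104/3]
2. C_y = -17/6  [2·signedArea(CBA) = 0 ∩ CA · BE = -104/3]
   → C = (-41/6, -17/6)

C = (-41/6, -17/6)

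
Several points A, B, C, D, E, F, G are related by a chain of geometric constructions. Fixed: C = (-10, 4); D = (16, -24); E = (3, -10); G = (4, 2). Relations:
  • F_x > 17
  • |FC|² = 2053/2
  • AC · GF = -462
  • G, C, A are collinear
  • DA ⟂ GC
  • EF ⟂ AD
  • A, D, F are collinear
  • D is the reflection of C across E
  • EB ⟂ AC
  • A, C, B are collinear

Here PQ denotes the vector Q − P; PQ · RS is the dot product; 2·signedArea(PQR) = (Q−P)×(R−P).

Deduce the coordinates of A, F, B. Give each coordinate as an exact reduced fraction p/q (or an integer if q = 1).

A = (97/5, -1/5)
B = (47/10, 19/10)
F = (177/10, -121/10)

1. A_x = 97/5  [G, C, A are collinear ∩ DA ⟂ GC]
2. A_y = -1/5  [G, C, A are collinear ∩ DA ⟂ GC]
   → A = (97/5, -1/5)
3. F_x = 177/10  [A, D, F are collinear ∩ EF ⟂ AD]
4. F_y = -121/10  [A, D, F are collinear ∩ EF ⟂ AD]
   → F = (177/10, -121/10)
5. B_x = 47/10  [A, C, B are collinear ∩ EB ⟂ AC]
6. B_y = 19/10  [A, C, B are collinear ∩ EB ⟂ AC]
   → B = (47/10, 19/10)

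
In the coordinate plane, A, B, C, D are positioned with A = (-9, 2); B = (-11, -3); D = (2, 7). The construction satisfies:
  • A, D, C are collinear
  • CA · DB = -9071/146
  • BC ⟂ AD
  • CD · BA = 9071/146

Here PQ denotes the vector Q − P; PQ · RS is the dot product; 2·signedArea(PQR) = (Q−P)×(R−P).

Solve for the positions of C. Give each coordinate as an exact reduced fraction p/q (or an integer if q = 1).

1. C_x = -1831/146  [A, D, C are collinear ∩ BC ⟂ AD]
2. C_y = 57/146  [A, D, C are collinear ∩ BC ⟂ AD]
   → C = (-1831/146, 57/146)

C = (-1831/146, 57/146)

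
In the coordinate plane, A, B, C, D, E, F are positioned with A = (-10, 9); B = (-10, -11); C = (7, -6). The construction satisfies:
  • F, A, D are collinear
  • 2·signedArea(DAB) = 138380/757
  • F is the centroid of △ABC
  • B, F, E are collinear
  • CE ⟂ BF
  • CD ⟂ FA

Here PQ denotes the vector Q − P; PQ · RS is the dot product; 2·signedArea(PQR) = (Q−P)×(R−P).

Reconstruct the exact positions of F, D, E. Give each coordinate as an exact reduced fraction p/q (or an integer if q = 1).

1. F_x = -13/3  [F is the centroid of △ABC]
2. F_y = -8/3  [F is the centroid of △ABC]
   → F = (-13/3, -8/3)
3. D_x = -651/757  [F, A, D are collinear ∩ CD ⟂ FA]
4. D_y = -7432/757  [F, A, D are collinear ∩ CD ⟂ FA]
   → D = (-651/757, -7432/757)
5. E_x = -1051/457  [B, F, E are collinear ∩ CE ⟂ BF]
6. E_y = 148/457  [B, F, E are collinear ∩ CE ⟂ BF]
   → E = (-1051/457, 148/457)

D = (-651/757, -7432/757)
E = (-1051/457, 148/457)
F = (-13/3, -8/3)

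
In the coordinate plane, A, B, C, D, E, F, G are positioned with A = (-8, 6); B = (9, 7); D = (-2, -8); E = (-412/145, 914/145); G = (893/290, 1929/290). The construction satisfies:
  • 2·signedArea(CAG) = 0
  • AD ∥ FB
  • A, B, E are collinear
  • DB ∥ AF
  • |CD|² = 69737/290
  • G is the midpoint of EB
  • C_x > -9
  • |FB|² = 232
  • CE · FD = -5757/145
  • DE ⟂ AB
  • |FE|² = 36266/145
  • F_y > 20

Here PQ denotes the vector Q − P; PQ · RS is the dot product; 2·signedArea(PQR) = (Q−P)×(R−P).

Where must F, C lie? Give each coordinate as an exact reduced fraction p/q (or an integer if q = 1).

C = (-2541/290, 1727/290)
F = (3, 21)

1. F_x = 3  [AD ∥ FB ∩ DB ∥ AF]
2. F_y = 21  [AD ∥ FB ∩ DB ∥ AF]
   → F = (3, 21)
3. C_x = -2541/290  [2·signedArea(CAG) = 0 ∩ CE · FD = -5757/145]
4. C_y = 1727/290  [2·signedArea(CAG) = 0 ∩ CE · FD = -5757/145]
   → C = (-2541/290, 1727/290)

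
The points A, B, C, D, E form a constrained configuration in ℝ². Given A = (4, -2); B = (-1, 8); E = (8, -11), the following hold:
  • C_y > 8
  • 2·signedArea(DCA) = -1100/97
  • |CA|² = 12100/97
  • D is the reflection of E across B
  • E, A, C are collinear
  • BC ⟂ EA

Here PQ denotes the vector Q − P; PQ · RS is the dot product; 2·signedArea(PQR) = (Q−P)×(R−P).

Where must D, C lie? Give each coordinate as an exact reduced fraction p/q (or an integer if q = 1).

1. D_x = -10  [D is the reflection of E across B]
2. D_y = 27  [D is the reflection of E across B]
   → D = (-10, 27)
3. C_x = -52/97  [E, A, C are collinear ∩ BC ⟂ EA]
4. C_y = 796/97  [E, A, C are collinear ∩ BC ⟂ EA]
   → C = (-52/97, 796/97)

C = (-52/97, 796/97)
D = (-10, 27)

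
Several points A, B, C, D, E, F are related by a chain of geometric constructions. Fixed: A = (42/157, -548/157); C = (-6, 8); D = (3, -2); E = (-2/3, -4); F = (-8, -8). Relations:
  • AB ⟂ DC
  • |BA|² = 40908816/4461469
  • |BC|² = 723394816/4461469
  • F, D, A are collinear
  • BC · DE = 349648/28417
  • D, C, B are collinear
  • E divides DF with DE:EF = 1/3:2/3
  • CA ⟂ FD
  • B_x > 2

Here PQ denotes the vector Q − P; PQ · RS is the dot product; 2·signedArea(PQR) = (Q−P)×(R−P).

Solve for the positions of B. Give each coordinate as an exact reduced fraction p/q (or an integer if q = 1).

1. B_x = 71562/28417  [D, C, B are collinear ∩ AB ⟂ DC]
2. B_y = -41624/28417  [D, C, B are collinear ∩ AB ⟂ DC]
   → B = (71562/28417, -41624/28417)

B = (71562/28417, -41624/28417)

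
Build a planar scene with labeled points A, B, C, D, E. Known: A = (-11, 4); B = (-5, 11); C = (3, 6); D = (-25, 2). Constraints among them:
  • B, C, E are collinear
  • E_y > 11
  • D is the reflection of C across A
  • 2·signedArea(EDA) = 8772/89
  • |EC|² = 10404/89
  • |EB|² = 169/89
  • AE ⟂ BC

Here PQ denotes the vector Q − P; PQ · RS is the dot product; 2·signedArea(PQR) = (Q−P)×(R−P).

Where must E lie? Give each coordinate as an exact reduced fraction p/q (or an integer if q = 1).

E = (-549/89, 1044/89)

1. E_x = -549/89  [B, C, E are collinear ∩ AE ⟂ BC]
2. E_y = 1044/89  [B, C, E are collinear ∩ AE ⟂ BC]
   → E = (-549/89, 1044/89)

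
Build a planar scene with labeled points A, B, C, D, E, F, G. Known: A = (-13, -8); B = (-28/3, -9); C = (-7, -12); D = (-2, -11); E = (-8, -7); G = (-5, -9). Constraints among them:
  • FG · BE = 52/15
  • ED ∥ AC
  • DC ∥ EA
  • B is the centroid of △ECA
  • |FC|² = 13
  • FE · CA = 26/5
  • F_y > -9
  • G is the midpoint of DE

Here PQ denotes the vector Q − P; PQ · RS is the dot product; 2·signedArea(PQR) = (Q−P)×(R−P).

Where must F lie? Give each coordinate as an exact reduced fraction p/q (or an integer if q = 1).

1. F_x = -41/5  [FG · BE = 52/15 ∩ FE · CA = 26/5]
2. F_y = -43/5  [FG · BE = 52/15 ∩ FE · CA = 26/5]
   → F = (-41/5, -43/5)

F = (-41/5, -43/5)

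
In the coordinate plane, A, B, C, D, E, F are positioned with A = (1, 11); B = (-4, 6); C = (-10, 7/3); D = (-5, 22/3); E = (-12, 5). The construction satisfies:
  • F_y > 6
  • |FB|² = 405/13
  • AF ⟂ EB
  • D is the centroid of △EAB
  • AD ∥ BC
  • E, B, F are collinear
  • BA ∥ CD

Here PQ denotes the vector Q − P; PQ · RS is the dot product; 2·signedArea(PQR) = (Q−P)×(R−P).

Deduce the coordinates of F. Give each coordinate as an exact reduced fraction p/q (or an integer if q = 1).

1. F_x = 20/13  [E, B, F are collinear ∩ AF ⟂ EB]
2. F_y = 87/13  [E, B, F are collinear ∩ AF ⟂ EB]
   → F = (20/13, 87/13)

F = (20/13, 87/13)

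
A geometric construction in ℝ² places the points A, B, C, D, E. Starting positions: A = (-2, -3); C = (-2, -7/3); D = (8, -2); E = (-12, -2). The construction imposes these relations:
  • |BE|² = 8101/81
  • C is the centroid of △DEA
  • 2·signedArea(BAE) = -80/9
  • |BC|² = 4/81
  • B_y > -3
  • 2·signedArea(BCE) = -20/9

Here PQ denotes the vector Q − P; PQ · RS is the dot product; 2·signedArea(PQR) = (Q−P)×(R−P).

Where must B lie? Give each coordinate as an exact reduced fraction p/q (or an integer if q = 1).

1. B_x = -2  [2·signedArea(BAE) = -80/9 ∩ 2·signedArea(BCE) = -20/9]
2. B_y = -19/9  [2·signedArea(BAE) = -80/9 ∩ 2·signedArea(BCE) = -20/9]
   → B = (-2, -19/9)

B = (-2, -19/9)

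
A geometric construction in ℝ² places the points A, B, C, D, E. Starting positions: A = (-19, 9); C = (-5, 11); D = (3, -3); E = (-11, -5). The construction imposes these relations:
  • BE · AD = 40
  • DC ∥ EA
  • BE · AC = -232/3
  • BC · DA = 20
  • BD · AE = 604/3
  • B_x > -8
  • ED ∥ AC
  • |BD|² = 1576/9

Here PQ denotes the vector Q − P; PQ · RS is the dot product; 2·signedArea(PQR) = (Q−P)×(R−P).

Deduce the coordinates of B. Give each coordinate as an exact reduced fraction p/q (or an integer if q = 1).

1. B_x = -7  [BE · AC = -232/3 ∩ BE · AD = 40]
2. B_y = 17/3  [BE · AC = -232/3 ∩ BE · AD = 40]
   → B = (-7, 17/3)

B = (-7, 17/3)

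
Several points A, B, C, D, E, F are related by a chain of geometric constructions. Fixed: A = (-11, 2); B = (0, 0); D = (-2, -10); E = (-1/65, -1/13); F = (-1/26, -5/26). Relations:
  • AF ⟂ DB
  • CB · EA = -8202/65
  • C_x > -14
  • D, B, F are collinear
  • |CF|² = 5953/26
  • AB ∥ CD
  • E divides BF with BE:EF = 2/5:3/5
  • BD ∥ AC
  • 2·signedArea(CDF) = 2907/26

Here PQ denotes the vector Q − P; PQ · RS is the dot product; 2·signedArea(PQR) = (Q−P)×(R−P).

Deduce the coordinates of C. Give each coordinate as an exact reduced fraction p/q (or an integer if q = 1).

C = (-13, -8)

1. C_x = -13  [AB ∥ CD ∩ BD ∥ AC]
2. C_y = -8  [AB ∥ CD ∩ BD ∥ AC]
   → C = (-13, -8)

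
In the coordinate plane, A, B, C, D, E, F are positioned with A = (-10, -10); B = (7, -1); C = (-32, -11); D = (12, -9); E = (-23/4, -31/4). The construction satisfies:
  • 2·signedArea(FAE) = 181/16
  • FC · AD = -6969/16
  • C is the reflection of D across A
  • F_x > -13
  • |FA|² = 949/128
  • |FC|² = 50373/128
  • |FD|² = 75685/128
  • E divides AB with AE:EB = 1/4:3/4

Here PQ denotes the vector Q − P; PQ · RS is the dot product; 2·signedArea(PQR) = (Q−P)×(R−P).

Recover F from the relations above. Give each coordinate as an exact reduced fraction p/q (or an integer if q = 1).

1. F_x = -197/16  [2·signedArea(FAE) = 181/16 ∩ FC · AD = -6969/16]
2. F_y = -137/16  [2·signedArea(FAE) = 181/16 ∩ FC · AD = -6969/16]
   → F = (-197/16, -137/16)

F = (-197/16, -137/16)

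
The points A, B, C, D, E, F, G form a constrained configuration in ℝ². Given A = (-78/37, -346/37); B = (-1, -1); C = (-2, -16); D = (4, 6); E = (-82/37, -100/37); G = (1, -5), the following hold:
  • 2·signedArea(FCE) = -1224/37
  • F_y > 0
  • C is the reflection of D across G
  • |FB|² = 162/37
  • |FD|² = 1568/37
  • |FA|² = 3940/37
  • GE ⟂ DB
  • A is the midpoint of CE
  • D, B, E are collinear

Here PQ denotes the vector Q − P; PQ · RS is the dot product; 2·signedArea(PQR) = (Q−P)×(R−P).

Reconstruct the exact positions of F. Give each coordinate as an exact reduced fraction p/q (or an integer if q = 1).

1. F_x = 8/37  [line -492/37·x + -8/37·y + 112/37 = 0 ∩ |FB|² = 162/37]
2. F_y = 26/37  [line -492/37·x + -8/37·y + 112/37 = 0 ∩ |FB|² = 162/37]
   → F = (8/37, 26/37)

F = (8/37, 26/37)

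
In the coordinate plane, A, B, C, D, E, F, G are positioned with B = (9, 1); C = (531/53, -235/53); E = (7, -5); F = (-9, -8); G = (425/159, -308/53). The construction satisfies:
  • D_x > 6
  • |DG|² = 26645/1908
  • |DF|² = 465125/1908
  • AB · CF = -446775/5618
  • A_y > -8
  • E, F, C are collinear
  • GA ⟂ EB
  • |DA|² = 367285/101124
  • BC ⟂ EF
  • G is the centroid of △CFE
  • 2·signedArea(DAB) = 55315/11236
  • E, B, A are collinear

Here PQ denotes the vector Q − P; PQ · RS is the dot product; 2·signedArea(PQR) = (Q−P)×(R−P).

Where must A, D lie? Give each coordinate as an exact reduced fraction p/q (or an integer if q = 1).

A = (2011/318, -745/106)
D = (1009/159, -543/106)

1. A_x = 2011/318  [E, B, A are collinear ∩ GA ⟂ EB]
2. A_y = -745/106  [E, B, A are collinear ∩ GA ⟂ EB]
   → A = (2011/318, -745/106)
3. D_x = 1009/159  [line -851/106·x + 851/318·y + 2179411/33708 = 0 ∩ |DF|² = 465125/1908]
4. D_y = -543/106  [line -851/106·x + 851/318·y + 2179411/33708 = 0 ∩ |DF|² = 465125/1908]
   → D = (1009/159, -543/106)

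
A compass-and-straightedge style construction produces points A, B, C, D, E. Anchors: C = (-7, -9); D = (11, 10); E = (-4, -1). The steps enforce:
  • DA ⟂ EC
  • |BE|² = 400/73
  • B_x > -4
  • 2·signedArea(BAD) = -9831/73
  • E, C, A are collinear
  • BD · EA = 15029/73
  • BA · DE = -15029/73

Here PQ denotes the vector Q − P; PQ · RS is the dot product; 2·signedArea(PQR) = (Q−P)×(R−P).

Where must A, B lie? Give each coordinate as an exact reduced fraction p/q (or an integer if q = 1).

1. A_x = 107/73  [E, C, A are collinear ∩ DA ⟂ EC]
2. A_y = 991/73  [E, C, A are collinear ∩ DA ⟂ EC]
   → A = (107/73, 991/73)
3. B_x = -232/73  [2·signedArea(BAD) = -9831/73 ∩ BA · DE = -15029/73]
4. B_y = 87/73  [2·signedArea(BAD) = -9831/73 ∩ BA · DE = -15029/73]
   → B = (-232/73, 87/73)

A = (107/73, 991/73)
B = (-232/73, 87/73)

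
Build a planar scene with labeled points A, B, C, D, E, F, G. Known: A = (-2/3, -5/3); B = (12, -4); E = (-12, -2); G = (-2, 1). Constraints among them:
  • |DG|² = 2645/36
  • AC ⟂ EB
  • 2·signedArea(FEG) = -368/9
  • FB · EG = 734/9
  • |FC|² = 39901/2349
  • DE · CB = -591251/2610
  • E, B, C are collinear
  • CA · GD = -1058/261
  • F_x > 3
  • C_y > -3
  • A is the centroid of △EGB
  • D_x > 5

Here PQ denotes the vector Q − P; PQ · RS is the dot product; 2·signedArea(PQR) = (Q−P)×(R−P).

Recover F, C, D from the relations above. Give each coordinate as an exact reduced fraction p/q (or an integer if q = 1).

1. F_x = 28/9  [2·signedArea(FEG) = -368/9 ∩ FB · EG = 734/9]
2. F_y = -14/9  [2·signedArea(FEG) = -368/9 ∩ FB · EG = 734/9]
   → F = (28/9, -14/9)
3. C_x = -112/145  [E, B, C are collinear ∩ AC ⟂ EB]
4. C_y = -1277/435  [E, B, C are collinear ∩ AC ⟂ EB]
   → C = (-112/145, -1277/435)
5. D_x = 17/3  [DE · CB = -591251/2610 ∩ CA · GD = -1058/261]
6. D_y = -17/6  [DE · CB = -591251/2610 ∩ CA · GD = -1058/261]
   → D = (17/3, -17/6)

C = (-112/145, -1277/435)
D = (17/3, -17/6)
F = (28/9, -14/9)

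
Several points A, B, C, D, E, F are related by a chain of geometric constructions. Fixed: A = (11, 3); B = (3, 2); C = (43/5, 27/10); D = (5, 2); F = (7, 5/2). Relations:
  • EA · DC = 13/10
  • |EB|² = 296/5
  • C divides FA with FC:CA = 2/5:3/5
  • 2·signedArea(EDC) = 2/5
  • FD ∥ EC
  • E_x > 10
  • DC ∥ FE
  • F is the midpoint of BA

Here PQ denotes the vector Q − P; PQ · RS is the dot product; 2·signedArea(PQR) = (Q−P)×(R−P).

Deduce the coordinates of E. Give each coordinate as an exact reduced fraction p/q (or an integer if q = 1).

E = (53/5, 16/5)

1. E_x = 53/5  [FD ∥ EC ∩ DC ∥ FE]
2. E_y = 16/5  [FD ∥ EC ∩ DC ∥ FE]
   → E = (53/5, 16/5)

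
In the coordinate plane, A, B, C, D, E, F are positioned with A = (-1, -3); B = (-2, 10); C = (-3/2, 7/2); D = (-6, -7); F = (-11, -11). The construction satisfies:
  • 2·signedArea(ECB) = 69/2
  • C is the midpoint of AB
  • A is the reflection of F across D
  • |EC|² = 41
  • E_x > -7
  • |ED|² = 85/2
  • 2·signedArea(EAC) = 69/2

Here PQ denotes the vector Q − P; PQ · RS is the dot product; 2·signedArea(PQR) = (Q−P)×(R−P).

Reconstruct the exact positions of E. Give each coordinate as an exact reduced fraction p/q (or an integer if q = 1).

E = (-13/2, -1/2)

1. E_x = -13/2  [line -13/2·x + -1/2·y + -85/2 = 0 ∩ |EC|² = 41]
2. E_y = -1/2  [line -13/2·x + -1/2·y + -85/2 = 0 ∩ |EC|² = 41]
   → E = (-13/2, -1/2)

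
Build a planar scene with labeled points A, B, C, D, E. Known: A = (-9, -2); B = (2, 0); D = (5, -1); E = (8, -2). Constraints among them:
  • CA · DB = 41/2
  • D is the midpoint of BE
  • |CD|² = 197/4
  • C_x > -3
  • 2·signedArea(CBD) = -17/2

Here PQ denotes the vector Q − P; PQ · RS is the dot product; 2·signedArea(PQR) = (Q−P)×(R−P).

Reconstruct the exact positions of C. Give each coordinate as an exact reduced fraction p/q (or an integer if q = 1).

C = (-2, -3/2)

1. C_x = -2  [CA · DB = 41/2 ∩ 2·signedArea(CBD) = -17/2]
2. C_y = -3/2  [CA · DB = 41/2 ∩ 2·signedArea(CBD) = -17/2]
   → C = (-2, -3/2)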